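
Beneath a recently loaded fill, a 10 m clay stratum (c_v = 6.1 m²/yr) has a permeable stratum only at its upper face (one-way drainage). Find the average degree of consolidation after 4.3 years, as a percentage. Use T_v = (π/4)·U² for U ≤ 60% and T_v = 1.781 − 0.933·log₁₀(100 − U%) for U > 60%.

Drainage path length: H_d = H = 10 m (single drainage).
T_v = c_v·t/H_d² = 6.1×4.3/10² = 0.2623.
T_v = 0.2623 corresponds to the U ≤ 60% branch:
U = √(4T_v/π) = 0.5779

U ≈ 57.8 %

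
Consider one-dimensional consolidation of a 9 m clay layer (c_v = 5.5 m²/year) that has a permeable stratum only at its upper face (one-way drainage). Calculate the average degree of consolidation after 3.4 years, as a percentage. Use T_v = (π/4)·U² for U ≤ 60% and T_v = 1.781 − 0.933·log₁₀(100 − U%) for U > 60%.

U ≈ 54.2 %

Drainage path length: H_d = H = 9 m (single drainage).
T_v = c_v·t/H_d² = 5.5×3.4/9² = 0.23086.
T_v = 0.23086 corresponds to the U ≤ 60% branch:
U = √(4T_v/π) = 0.5422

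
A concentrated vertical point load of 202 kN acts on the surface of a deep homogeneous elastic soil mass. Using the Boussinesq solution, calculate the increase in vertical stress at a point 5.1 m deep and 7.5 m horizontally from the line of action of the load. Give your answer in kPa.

Boussinesq vertical stress below a point load on an elastic half-space:
Δσ_z = 3P/(2πz²) · [1 + (r/z)²]^(−5/2)
r/z = 7.5/5.1 = 1.4706; [1+(r/z)²]^(−5/2) = 0.056218.
Δσ_z = 3×202/(2π×5.1²) × 0.056218 = 3.7081 × 0.056218 = 0.2085 kPa

Δσ_z ≈ 0.208 kPa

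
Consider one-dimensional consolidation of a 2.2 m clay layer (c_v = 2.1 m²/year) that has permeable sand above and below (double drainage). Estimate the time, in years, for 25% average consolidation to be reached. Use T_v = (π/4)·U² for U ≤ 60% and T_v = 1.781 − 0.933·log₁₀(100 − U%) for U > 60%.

Drainage path length: H_d = H/2 = 1.1 m (double drainage).
U ≤ 60%: T_v = (π/4)·U² = (π/4)×0.25² = 0.049087.
t = T_v·H_d²/c_v = 0.049087×1.1²/2.1 = 0.02828 years.

t ≈ 0.0283 years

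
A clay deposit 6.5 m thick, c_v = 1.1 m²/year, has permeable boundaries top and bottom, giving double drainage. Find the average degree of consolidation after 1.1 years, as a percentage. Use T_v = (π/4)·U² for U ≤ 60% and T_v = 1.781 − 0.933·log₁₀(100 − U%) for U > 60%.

U ≈ 38.2 %

Drainage path length: H_d = H/2 = 3.25 m (double drainage).
T_v = c_v·t/H_d² = 1.1×1.1/3.25² = 0.11456.
T_v = 0.11456 corresponds to the U ≤ 60% branch:
U = √(4T_v/π) = 0.3819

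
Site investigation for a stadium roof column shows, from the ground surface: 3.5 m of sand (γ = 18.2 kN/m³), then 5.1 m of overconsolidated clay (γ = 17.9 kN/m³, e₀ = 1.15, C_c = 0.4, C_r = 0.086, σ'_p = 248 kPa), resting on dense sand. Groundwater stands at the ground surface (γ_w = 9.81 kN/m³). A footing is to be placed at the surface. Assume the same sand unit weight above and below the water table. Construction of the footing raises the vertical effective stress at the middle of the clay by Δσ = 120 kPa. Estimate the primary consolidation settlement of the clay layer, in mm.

Mid-depth of clay below the ground surface: z = 3.5 + 5.1/2 = 6.05 m.
Total vertical stress at mid-clay: σ_v = 18.2×3.5 + 17.9×2.55 = 109.34 kPa.
Pore pressure: u = 9.81×(6.05 − 0) = 59.351 kPa.
Initial effective stress: σ'_0 = σ_v − u = 109.34 − 59.351 = 49.989 kPa.
Final effective stress: σ'_f = 49.989 + 120 = 169.99 kPa.
σ'_f = 169.99 ≤ σ'_p = 248 kPa, so the clay remains overconsolidated and only the recompression index applies:
S_c = C_r·H/(1+e₀)·log₁₀(σ'_f/σ'_0) = 0.086×5.1/2.15×log₁₀(169.99/49.989)
    = 0.204 × 0.53155 = 0.1084 m

S_c ≈ 108 mm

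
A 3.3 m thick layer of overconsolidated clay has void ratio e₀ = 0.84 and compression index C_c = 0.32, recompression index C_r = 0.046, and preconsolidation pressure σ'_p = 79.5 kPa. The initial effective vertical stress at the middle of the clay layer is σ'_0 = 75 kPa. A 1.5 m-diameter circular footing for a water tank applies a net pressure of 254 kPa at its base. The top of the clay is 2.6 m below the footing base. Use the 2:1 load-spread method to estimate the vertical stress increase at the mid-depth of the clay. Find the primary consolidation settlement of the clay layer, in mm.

S_c ≈ 39.3 mm

Mid-depth of clay below the footing base: z = 2.6 + 3.3/2 = 4.25 m.
Stress increase at mid-clay by the 2:1 spreading method:
Δσ ≈ qD²/(D+z)² = 254×1.5²/(1.5+4.25)² = 17.285 kPa
Final effective stress: σ'_f = 75 + 17.285 = 92.285 kPa.
σ'_f = 92.285 > σ'_p = 79.5 kPa, so the stress path crosses the preconsolidation pressure — recompression up to σ'_p, then virgin compression beyond:
S_c = H/(1+e₀)·[C_r·log₁₀(σ'_p/σ'_0) + C_c·log₁₀(σ'_f/σ'_p)]
    = 3.3/1.84 × [0.046×log₁₀(79.5/75) + 0.32×log₁₀(92.285/79.5)]
    = 1.7935 × [0.0011641 + 0.020724] = 0.03926 m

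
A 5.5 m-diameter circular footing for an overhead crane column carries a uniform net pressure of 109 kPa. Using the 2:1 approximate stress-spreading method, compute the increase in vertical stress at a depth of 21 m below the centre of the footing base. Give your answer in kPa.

Δσ_z ≈ 4.7 kPa

By the 2:1 method the load spreads at 1 horizontal : 2 vertical, so at depth z the loaded area has grown by z in each plan dimension:
Δσ ≈ qD²/(D+z)² = 109×5.5²/(5.5+21)² = 4.6953 kPa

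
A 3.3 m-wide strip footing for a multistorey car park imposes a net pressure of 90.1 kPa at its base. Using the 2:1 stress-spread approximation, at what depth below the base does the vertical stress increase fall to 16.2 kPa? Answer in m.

z ≈ 15.1 m

2:1 spreading — at depth z the loaded area has grown by z in each plan dimension:
qB/(B+z) = Δσ_z ⇒ z = qB/Δσ_z − B = 90.1×3.3/16.2 − 3.3 = 15.05 m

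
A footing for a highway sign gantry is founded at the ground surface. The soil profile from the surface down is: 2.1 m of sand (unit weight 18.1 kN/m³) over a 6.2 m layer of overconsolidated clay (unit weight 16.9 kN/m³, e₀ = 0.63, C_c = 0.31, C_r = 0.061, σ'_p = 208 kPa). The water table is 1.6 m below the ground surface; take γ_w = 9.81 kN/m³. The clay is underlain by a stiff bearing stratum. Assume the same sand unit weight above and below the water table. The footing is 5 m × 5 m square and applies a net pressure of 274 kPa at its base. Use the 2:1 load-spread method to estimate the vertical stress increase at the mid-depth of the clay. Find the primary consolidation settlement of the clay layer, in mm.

Mid-depth of clay below the ground surface: z = 2.1 + 6.2/2 = 5.2 m.
Total vertical stress at mid-clay: σ_v = 18.1×2.1 + 16.9×3.1 = 90.4 kPa.
Pore pressure: u = 9.81×(5.2 − 1.6) = 35.316 kPa.
Initial effective stress: σ'_0 = σ_v − u = 90.4 − 35.316 = 55.084 kPa.
Stress increase at mid-clay by the 2:1 spreading method:
Δσ = qBL/((B+z)(L+z)) = 274×5×5/((5+5.2)(5+5.2)) = 65.84 kPa
Final effective stress: σ'_f = 55.084 + 65.84 = 120.92 kPa.
σ'_f = 120.92 ≤ σ'_p = 208 kPa, so the clay remains overconsolidated and only the recompression index applies:
S_c = C_r·H/(1+e₀)·log₁₀(σ'_f/σ'_0) = 0.061×6.2/1.63×log₁₀(120.92/55.084)
    = 0.23203 × 0.34147 = 0.07923 m

S_c ≈ 79.2 mm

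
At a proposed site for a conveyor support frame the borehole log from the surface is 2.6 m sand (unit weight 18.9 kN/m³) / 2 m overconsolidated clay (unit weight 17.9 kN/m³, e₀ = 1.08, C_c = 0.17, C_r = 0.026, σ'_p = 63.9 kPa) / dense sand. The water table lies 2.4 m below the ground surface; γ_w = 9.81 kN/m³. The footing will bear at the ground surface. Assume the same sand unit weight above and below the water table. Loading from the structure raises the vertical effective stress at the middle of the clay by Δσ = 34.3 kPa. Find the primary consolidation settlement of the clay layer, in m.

Mid-depth of clay below the ground surface: z = 2.6 + 2/2 = 3.6 m.
Total vertical stress at mid-clay: σ_v = 18.9×2.6 + 17.9×1 = 67.04 kPa.
Pore pressure: u = 9.81×(3.6 − 2.4) = 11.772 kPa.
Initial effective stress: σ'_0 = σ_v − u = 67.04 − 11.772 = 55.268 kPa.
Final effective stress: σ'_f = 55.268 + 34.3 = 89.568 kPa.
σ'_f = 89.568 > σ'_p = 63.9 kPa, so the stress path crosses the preconsolidation pressure — recompression up to σ'_p, then virgin compression beyond:
S_c = H/(1+e₀)·[C_r·log₁₀(σ'_p/σ'_0) + C_c·log₁₀(σ'_f/σ'_p)]
    = 2/2.08 × [0.026×log₁₀(63.9/55.268) + 0.17×log₁₀(89.568/63.9)]
    = 0.96154 × [0.0016387 + 0.024931] = 0.02555 m

S_c ≈ 0.0255 m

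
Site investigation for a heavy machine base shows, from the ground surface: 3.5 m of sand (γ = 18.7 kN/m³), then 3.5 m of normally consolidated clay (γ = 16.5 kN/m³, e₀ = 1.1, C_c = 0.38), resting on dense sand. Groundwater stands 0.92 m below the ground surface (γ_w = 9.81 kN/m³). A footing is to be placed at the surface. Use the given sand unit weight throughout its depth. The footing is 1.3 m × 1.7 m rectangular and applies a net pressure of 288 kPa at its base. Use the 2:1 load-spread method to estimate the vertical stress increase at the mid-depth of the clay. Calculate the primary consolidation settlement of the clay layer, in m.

S_c ≈ 0.0657 m

Mid-depth of clay below the ground surface: z = 3.5 + 3.5/2 = 5.25 m.
Total vertical stress at mid-clay: σ_v = 18.7×3.5 + 16.5×1.75 = 94.325 kPa.
Pore pressure: u = 9.81×(5.25 − 0.92) = 42.477 kPa.
Initial effective stress: σ'_0 = σ_v − u = 94.325 − 42.477 = 51.848 kPa.
Stress increase at mid-clay by the 2:1 spreading method:
Δσ = qBL/((B+z)(L+z)) = 288×1.3×1.7/((1.3+5.25)(1.7+5.25)) = 13.982 kPa
Final effective stress: σ'_f = σ'_0 + Δσ = 51.848 + 13.982 = 65.83 kPa.
Normally consolidated clay, so the full stress increment lies on the virgin compression line:
S_c = C_c·H/(1+e₀)·log₁₀(σ'_f/σ'_0) = 0.38×3.5/(1+1.1)×log₁₀(65.83/51.848)
    = 0.63333 × 0.10369 = 0.06567 m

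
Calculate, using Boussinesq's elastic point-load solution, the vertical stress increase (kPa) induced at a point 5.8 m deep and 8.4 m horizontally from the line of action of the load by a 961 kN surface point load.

Boussinesq vertical stress below a point load on an elastic half-space:
Δσ_z = 3P/(2πz²) · [1 + (r/z)²]^(−5/2)
r/z = 8.4/5.8 = 1.4483; [1+(r/z)²]^(−5/2) = 0.05922.
Δσ_z = 3×961/(2π×5.8²) × 0.05922 = 13.64 × 0.05922 = 0.8078 kPa

Δσ_z ≈ 0.808 kPa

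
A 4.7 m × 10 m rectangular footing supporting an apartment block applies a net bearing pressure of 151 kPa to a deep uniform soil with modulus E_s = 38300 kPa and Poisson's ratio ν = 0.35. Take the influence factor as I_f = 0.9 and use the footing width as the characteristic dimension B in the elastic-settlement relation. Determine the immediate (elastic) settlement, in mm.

S_e ≈ 14.6 mm

Immediate (elastic) settlement: S_e = q·B·(1−ν²)/E_s · I_f.
S_e = 151 × 4.7 × (1 − 0.35²) / 38300 × 0.9
    = 151 × 4.7 × 0.8775 / 38300 × 0.9
    = 0.01463 m = 14.63 mm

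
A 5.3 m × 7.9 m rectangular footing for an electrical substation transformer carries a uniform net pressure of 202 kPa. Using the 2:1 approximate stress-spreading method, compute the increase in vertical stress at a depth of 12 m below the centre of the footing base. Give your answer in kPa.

Δσ_z ≈ 24.6 kPa

By the 2:1 method the load spreads at 1 horizontal : 2 vertical, so at depth z the loaded area has grown by z in each plan dimension:
Δσ = qBL/((B+z)(L+z)) = 202×5.3×7.9/((5.3+12)(7.9+12)) = 24.567 kPa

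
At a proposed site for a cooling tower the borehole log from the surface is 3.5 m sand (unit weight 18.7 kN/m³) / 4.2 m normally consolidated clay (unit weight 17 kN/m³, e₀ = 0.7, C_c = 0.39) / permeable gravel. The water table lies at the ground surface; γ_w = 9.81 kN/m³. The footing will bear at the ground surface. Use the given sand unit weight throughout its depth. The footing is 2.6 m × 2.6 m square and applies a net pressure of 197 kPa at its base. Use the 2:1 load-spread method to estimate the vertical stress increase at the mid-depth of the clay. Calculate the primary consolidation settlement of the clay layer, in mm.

Mid-depth of clay below the ground surface: z = 3.5 + 4.2/2 = 5.6 m.
Total vertical stress at mid-clay: σ_v = 18.7×3.5 + 17×2.1 = 101.15 kPa.
Pore pressure: u = 9.81×(5.6 − 0) = 54.936 kPa.
Initial effective stress: σ'_0 = σ_v − u = 101.15 − 54.936 = 46.214 kPa.
Stress increase at mid-clay by the 2:1 spreading method:
Δσ = qBL/((B+z)(L+z)) = 197×2.6×2.6/((2.6+5.6)(2.6+5.6)) = 19.805 kPa
Final effective stress: σ'_f = σ'_0 + Δσ = 46.214 + 19.805 = 66.019 kPa.
Normally consolidated clay, so the full stress increment lies on the virgin compression line:
S_c = C_c·H/(1+e₀)·log₁₀(σ'_f/σ'_0) = 0.39×4.2/(1+0.7)×log₁₀(66.019/46.214)
    = 0.96353 × 0.1549 = 0.1493 m

S_c ≈ 149 mm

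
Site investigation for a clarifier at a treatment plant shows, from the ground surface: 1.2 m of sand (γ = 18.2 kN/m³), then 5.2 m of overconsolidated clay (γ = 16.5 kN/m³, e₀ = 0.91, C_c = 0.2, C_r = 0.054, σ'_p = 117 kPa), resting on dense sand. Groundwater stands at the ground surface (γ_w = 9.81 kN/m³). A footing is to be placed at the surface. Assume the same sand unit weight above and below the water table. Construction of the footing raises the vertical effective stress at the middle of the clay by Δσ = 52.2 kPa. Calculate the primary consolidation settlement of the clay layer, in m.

Mid-depth of clay below the ground surface: z = 1.2 + 5.2/2 = 3.8 m.
Total vertical stress at mid-clay: σ_v = 18.2×1.2 + 16.5×2.6 = 64.74 kPa.
Pore pressure: u = 9.81×(3.8 − 0) = 37.278 kPa.
Initial effective stress: σ'_0 = σ_v − u = 64.74 − 37.278 = 27.462 kPa.
Final effective stress: σ'_f = 27.462 + 52.2 = 79.662 kPa.
σ'_f = 79.662 ≤ σ'_p = 117 kPa, so the clay remains overconsolidated and only the recompression index applies:
S_c = C_r·H/(1+e₀)·log₁₀(σ'_f/σ'_0) = 0.054×5.2/1.91×log₁₀(79.662/27.462)
    = 0.14702 × 0.46252 = 0.068 m

S_c ≈ 0.068 m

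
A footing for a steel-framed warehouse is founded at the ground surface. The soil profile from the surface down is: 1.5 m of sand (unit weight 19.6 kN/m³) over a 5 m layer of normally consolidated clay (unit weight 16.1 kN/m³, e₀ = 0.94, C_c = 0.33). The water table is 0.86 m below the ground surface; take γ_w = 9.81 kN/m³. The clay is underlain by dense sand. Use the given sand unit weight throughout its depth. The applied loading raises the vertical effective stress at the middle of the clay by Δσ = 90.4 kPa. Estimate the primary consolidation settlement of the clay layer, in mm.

S_c ≈ 444 mm

Mid-depth of clay below the ground surface: z = 1.5 + 5/2 = 4 m.
Total vertical stress at mid-clay: σ_v = 19.6×1.5 + 16.1×2.5 = 69.65 kPa.
Pore pressure: u = 9.81×(4 − 0.86) = 30.803 kPa.
Initial effective stress: σ'_0 = σ_v − u = 69.65 − 30.803 = 38.847 kPa.
Final effective stress: σ'_f = σ'_0 + Δσ = 38.847 + 90.4 = 129.25 kPa.
Normally consolidated clay, so the full stress increment lies on the virgin compression line:
S_c = C_c·H/(1+e₀)·log₁₀(σ'_f/σ'_0) = 0.33×5/(1+0.94)×log₁₀(129.25/38.847)
    = 0.85052 × 0.52207 = 0.444 m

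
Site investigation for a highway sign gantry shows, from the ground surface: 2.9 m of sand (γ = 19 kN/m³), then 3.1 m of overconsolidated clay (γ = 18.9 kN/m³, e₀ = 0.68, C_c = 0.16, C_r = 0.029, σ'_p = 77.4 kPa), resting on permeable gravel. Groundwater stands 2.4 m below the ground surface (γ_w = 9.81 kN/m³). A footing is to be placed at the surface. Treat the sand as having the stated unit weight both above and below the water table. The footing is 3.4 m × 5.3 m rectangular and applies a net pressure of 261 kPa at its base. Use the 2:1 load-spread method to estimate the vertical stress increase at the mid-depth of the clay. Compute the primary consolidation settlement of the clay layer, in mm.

Mid-depth of clay below the ground surface: z = 2.9 + 3.1/2 = 4.45 m.
Total vertical stress at mid-clay: σ_v = 19×2.9 + 18.9×1.55 = 84.395 kPa.
Pore pressure: u = 9.81×(4.45 − 2.4) = 20.11 kPa.
Initial effective stress: σ'_0 = σ_v − u = 84.395 − 20.11 = 64.285 kPa.
Stress increase at mid-clay by the 2:1 spreading method:
Δσ = qBL/((B+z)(L+z)) = 261×3.4×5.3/((3.4+4.45)(5.3+4.45)) = 61.45 kPa
Final effective stress: σ'_f = 64.285 + 61.45 = 125.73 kPa.
σ'_f = 125.73 > σ'_p = 77.4 kPa, so the stress path crosses the preconsolidation pressure — recompression up to σ'_p, then virgin compression beyond:
S_c = H/(1+e₀)·[C_r·log₁₀(σ'_p/σ'_0) + C_c·log₁₀(σ'_f/σ'_p)]
    = 3.1/1.68 × [0.029×log₁₀(77.4/64.285) + 0.16×log₁₀(125.73/77.4)]
    = 1.8452 × [0.0023383 + 0.033712] = 0.06652 m

S_c ≈ 66.5 mm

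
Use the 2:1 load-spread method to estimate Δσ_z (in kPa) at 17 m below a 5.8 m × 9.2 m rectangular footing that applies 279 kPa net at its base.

By the 2:1 method the load spreads at 1 horizontal : 2 vertical, so at depth z the loaded area has grown by z in each plan dimension:
Δσ = qBL/((B+z)(L+z)) = 279×5.8×9.2/((5.8+17)(9.2+17)) = 24.922 kPa

Δσ_z ≈ 24.9 kPa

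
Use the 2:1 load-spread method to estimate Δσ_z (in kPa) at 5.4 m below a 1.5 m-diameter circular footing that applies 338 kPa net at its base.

Δσ_z ≈ 16 kPa

By the 2:1 method the load spreads at 1 horizontal : 2 vertical, so at depth z the loaded area has grown by z in each plan dimension:
Δσ ≈ qD²/(D+z)² = 338×1.5²/(1.5+5.4)² = 15.974 kPa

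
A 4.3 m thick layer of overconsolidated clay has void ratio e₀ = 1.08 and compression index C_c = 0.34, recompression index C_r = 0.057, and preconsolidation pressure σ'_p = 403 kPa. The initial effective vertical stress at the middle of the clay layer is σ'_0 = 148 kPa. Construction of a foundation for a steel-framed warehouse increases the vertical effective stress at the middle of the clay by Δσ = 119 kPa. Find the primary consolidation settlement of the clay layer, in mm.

Final effective stress: σ'_f = 148 + 119 = 267 kPa.
σ'_f = 267 ≤ σ'_p = 403 kPa, so the clay remains overconsolidated and only the recompression index applies:
S_c = C_r·H/(1+e₀)·log₁₀(σ'_f/σ'_0) = 0.057×4.3/2.08×log₁₀(267/148)
    = 0.11784 × 0.25625 = 0.0302 m

S_c ≈ 30.2 mm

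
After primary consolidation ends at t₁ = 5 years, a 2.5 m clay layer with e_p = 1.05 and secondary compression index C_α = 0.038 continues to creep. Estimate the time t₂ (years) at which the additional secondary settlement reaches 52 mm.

S_s = C_α·H/(1+e_p)·log₁₀(t₂/t₁) ⇒ log₁₀(t₂/t₁) = S_s·(1+e_p)/(C_α·H).
log₁₀(t₂/t₁) = 0.052 × (1+1.05) / (0.038×2.5) = 1.122
t₂ = t₁ × 10^1.122 = 5 × 13.25 = 66.23 years

t₂ ≈ 66.2 years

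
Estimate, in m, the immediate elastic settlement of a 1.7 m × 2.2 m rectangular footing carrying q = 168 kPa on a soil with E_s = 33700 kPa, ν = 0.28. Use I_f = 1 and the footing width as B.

Immediate (elastic) settlement: S_e = q·B·(1−ν²)/E_s · I_f.
S_e = 168 × 1.7 × (1 − 0.28²) / 33700 × 1
    = 168 × 1.7 × 0.9216 / 33700 × 1
    = 0.00781 m

S_e ≈ 0.00781 m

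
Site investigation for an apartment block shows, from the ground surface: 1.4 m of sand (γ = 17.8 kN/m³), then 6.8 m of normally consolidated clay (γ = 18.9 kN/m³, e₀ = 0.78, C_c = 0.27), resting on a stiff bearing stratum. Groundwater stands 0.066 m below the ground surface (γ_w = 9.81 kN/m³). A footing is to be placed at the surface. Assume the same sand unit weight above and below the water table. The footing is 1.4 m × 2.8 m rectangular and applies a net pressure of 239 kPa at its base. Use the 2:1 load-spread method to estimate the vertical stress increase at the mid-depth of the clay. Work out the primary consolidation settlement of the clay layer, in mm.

S_c ≈ 171 mm

Mid-depth of clay below the ground surface: z = 1.4 + 6.8/2 = 4.8 m.
Total vertical stress at mid-clay: σ_v = 17.8×1.4 + 18.9×3.4 = 89.18 kPa.
Pore pressure: u = 9.81×(4.8 − 0.066) = 46.441 kPa.
Initial effective stress: σ'_0 = σ_v − u = 89.18 − 46.441 = 42.739 kPa.
Stress increase at mid-clay by the 2:1 spreading method:
Δσ = qBL/((B+z)(L+z)) = 239×1.4×2.8/((1.4+4.8)(2.8+4.8)) = 19.883 kPa
Final effective stress: σ'_f = σ'_0 + Δσ = 42.739 + 19.883 = 62.622 kPa.
Normally consolidated clay, so the full stress increment lies on the virgin compression line:
S_c = C_c·H/(1+e₀)·log₁₀(σ'_f/σ'_0) = 0.27×6.8/(1+0.78)×log₁₀(62.622/42.739)
    = 1.0315 × 0.1659 = 0.1711 m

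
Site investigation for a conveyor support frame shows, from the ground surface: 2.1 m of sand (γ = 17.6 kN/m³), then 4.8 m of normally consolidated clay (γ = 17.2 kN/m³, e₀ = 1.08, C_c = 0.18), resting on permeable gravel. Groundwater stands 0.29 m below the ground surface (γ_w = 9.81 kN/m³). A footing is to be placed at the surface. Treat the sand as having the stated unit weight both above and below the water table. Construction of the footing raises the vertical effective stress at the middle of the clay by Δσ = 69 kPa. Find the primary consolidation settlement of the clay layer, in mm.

Mid-depth of clay below the ground surface: z = 2.1 + 4.8/2 = 4.5 m.
Total vertical stress at mid-clay: σ_v = 17.6×2.1 + 17.2×2.4 = 78.24 kPa.
Pore pressure: u = 9.81×(4.5 − 0.29) = 41.3 kPa.
Initial effective stress: σ'_0 = σ_v − u = 78.24 − 41.3 = 36.94 kPa.
Final effective stress: σ'_f = σ'_0 + Δσ = 36.94 + 69 = 105.94 kPa.
Normally consolidated clay, so the full stress increment lies on the virgin compression line:
S_c = C_c·H/(1+e₀)·log₁₀(σ'_f/σ'_0) = 0.18×4.8/(1+1.08)×log₁₀(105.94/36.94)
    = 0.41538 × 0.45756 = 0.1901 m

S_c ≈ 190 mm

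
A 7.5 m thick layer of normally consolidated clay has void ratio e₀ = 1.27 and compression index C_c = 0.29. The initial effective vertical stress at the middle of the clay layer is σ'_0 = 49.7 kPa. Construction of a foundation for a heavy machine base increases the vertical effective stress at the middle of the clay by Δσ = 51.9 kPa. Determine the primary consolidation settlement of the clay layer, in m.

S_c ≈ 0.298 m

Final effective stress: σ'_f = σ'_0 + Δσ = 49.7 + 51.9 = 101.6 kPa.
Normally consolidated clay, so the full stress increment lies on the virgin compression line:
S_c = C_c·H/(1+e₀)·log₁₀(σ'_f/σ'_0) = 0.29×7.5/(1+1.27)×log₁₀(101.6/49.7)
    = 0.95815 × 0.31054 = 0.2975 m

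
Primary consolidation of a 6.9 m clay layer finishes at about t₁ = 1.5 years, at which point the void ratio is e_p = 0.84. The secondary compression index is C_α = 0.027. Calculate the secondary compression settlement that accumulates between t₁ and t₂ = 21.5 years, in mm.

S_s ≈ 117 mm

Secondary compression: S_s = C_α·H/(1+e_p)·log₁₀(t₂/t₁)
S_s = 0.027×6.9/(1+0.84)×log₁₀(21.5/1.5)
    = 0.1013 × 1.156 = 0.1171 m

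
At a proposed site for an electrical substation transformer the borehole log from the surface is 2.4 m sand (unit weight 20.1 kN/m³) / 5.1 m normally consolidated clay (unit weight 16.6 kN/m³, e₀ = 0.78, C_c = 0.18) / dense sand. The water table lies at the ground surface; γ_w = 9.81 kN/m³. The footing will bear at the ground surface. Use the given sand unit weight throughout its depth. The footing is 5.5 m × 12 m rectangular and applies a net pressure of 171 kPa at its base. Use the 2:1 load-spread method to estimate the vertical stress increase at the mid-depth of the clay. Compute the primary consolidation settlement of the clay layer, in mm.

Mid-depth of clay below the ground surface: z = 2.4 + 5.1/2 = 4.95 m.
Total vertical stress at mid-clay: σ_v = 20.1×2.4 + 16.6×2.55 = 90.57 kPa.
Pore pressure: u = 9.81×(4.95 − 0) = 48.56 kPa.
Initial effective stress: σ'_0 = σ_v − u = 90.57 − 48.56 = 42.01 kPa.
Stress increase at mid-clay by the 2:1 spreading method:
Δσ = qBL/((B+z)(L+z)) = 171×5.5×12/((5.5+4.95)(12+4.95)) = 63.717 kPa
Final effective stress: σ'_f = σ'_0 + Δσ = 42.01 + 63.717 = 105.73 kPa.
Normally consolidated clay, so the full stress increment lies on the virgin compression line:
S_c = C_c·H/(1+e₀)·log₁₀(σ'_f/σ'_0) = 0.18×5.1/(1+0.78)×log₁₀(105.73/42.01)
    = 0.51573 × 0.40085 = 0.2067 m

S_c ≈ 207 mm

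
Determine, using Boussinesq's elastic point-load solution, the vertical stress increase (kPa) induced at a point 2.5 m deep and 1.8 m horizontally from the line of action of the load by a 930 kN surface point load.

Δσ_z ≈ 25 kPa

Boussinesq vertical stress below a point load on an elastic half-space:
Δσ_z = 3P/(2πz²) · [1 + (r/z)²]^(−5/2)
r/z = 1.8/2.5 = 0.72; [1+(r/z)²]^(−5/2) = 0.35199.
Δσ_z = 3×930/(2π×2.5²) × 0.35199 = 71.047 × 0.35199 = 25.01 kPa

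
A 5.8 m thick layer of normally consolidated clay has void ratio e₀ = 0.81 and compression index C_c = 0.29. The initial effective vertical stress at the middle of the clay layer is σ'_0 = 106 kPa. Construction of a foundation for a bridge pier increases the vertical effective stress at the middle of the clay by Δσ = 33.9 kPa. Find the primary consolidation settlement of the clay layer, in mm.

S_c ≈ 112 mm

Final effective stress: σ'_f = σ'_0 + Δσ = 106 + 33.9 = 139.9 kPa.
Normally consolidated clay, so the full stress increment lies on the virgin compression line:
S_c = C_c·H/(1+e₀)·log₁₀(σ'_f/σ'_0) = 0.29×5.8/(1+0.81)×log₁₀(139.9/106)
    = 0.92928 × 0.12051 = 0.112 m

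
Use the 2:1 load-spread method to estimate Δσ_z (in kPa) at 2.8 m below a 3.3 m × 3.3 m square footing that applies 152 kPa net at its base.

Δσ_z ≈ 44.5 kPa

By the 2:1 method the load spreads at 1 horizontal : 2 vertical, so at depth z the loaded area has grown by z in each plan dimension:
Δσ = qBL/((B+z)(L+z)) = 152×3.3×3.3/((3.3+2.8)(3.3+2.8)) = 44.485 kPa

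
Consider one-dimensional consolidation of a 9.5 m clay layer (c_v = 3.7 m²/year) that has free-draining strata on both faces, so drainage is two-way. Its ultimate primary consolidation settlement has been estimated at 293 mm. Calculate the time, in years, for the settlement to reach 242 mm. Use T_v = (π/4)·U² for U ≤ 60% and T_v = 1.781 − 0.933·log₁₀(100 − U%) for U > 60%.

t ≈ 3.8 years

Drainage path length: H_d = H/2 = 4.75 m (double drainage).
U = S(t)/S_ult = 242/293 = 0.8259.
U > 60%: T_v = 1.781 − 0.933·log₁₀(100 − 82.594) = 0.62342.
t = T_v·H_d²/c_v = 0.62342×4.75²/3.7 = 3.802 years.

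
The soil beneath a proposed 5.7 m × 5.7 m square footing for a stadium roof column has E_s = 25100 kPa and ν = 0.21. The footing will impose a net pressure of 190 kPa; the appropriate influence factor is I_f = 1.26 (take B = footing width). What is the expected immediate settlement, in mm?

S_e ≈ 52 mm

Immediate (elastic) settlement: S_e = q·B·(1−ν²)/E_s · I_f.
S_e = 190 × 5.7 × (1 − 0.21²) / 25100 × 1.26
    = 190 × 5.7 × 0.9559 / 25100 × 1.26
    = 0.05197 m = 51.97 mm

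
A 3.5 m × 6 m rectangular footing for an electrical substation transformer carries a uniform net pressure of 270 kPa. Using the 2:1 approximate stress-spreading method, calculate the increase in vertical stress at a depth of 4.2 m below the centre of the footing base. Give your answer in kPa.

Δσ_z ≈ 72.2 kPa

By the 2:1 method the load spreads at 1 horizontal : 2 vertical, so at depth z the loaded area has grown by z in each plan dimension:
Δσ = qBL/((B+z)(L+z)) = 270×3.5×6/((3.5+4.2)(6+4.2)) = 72.193 kPa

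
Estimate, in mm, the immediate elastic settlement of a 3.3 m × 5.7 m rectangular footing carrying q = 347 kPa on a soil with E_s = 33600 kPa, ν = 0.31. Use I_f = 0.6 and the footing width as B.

S_e ≈ 18.5 mm

Immediate (elastic) settlement: S_e = q·B·(1−ν²)/E_s · I_f.
S_e = 347 × 3.3 × (1 − 0.31²) / 33600 × 0.6
    = 347 × 3.3 × 0.9039 / 33600 × 0.6
    = 0.01848 m = 18.48 mm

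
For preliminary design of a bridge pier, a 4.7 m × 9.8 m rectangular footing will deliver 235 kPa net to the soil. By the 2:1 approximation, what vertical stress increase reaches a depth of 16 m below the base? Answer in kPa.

Δσ_z ≈ 20.3 kPa

By the 2:1 method the load spreads at 1 horizontal : 2 vertical, so at depth z the loaded area has grown by z in each plan dimension:
Δσ = qBL/((B+z)(L+z)) = 235×4.7×9.8/((4.7+16)(9.8+16)) = 20.268 kPa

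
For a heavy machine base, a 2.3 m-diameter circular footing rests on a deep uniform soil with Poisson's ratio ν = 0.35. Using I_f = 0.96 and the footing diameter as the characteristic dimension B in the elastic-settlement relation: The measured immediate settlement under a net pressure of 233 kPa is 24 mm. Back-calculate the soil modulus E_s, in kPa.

E_s ≈ 18800 kPa

S_e = q·B·(1−ν²)/E_s · I_f  ⇒  E_s = q·B·(1−ν²)·I_f / S_e.
E_s = 233 × 2.3 × 0.8775 × 0.96 / 0.024 = 18810 kPa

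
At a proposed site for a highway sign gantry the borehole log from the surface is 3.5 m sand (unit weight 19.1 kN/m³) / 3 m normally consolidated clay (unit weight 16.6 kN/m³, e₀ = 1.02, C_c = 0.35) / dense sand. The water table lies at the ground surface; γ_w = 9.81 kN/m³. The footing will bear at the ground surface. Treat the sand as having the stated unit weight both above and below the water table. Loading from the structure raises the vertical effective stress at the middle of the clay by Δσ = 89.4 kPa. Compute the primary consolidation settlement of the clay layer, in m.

S_c ≈ 0.255 m

Mid-depth of clay below the ground surface: z = 3.5 + 3/2 = 5 m.
Total vertical stress at mid-clay: σ_v = 19.1×3.5 + 16.6×1.5 = 91.75 kPa.
Pore pressure: u = 9.81×(5 − 0) = 49.05 kPa.
Initial effective stress: σ'_0 = σ_v − u = 91.75 − 49.05 = 42.7 kPa.
Final effective stress: σ'_f = σ'_0 + Δσ = 42.7 + 89.4 = 132.1 kPa.
Normally consolidated clay, so the full stress increment lies on the virgin compression line:
S_c = C_c·H/(1+e₀)·log₁₀(σ'_f/σ'_0) = 0.35×3/(1+1.02)×log₁₀(132.1/42.7)
    = 0.5198 × 0.49047 = 0.2549 m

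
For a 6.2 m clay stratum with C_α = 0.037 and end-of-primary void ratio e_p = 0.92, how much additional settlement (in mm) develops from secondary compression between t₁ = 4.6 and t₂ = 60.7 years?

Secondary compression: S_s = C_α·H/(1+e_p)·log₁₀(t₂/t₁)
S_s = 0.037×6.2/(1+0.92)×log₁₀(60.7/4.6)
    = 0.1195 × 1.12 = 0.1339 m

S_s ≈ 134 mm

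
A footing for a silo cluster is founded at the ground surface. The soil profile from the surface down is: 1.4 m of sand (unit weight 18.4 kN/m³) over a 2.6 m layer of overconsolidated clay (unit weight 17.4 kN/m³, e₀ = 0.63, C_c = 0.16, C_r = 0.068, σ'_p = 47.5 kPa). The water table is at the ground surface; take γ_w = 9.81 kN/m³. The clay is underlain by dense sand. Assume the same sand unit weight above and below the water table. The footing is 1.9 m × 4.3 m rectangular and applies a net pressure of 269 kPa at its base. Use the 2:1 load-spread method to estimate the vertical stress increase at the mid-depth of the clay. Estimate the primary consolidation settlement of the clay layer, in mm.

Mid-depth of clay below the ground surface: z = 1.4 + 2.6/2 = 2.7 m.
Total vertical stress at mid-clay: σ_v = 18.4×1.4 + 17.4×1.3 = 48.38 kPa.
Pore pressure: u = 9.81×(2.7 − 0) = 26.487 kPa.
Initial effective stress: σ'_0 = σ_v − u = 48.38 − 26.487 = 21.893 kPa.
Stress increase at mid-clay by the 2:1 spreading method:
Δσ = qBL/((B+z)(L+z)) = 269×1.9×4.3/((1.9+2.7)(4.3+2.7)) = 68.252 kPa
Final effective stress: σ'_f = 21.893 + 68.252 = 90.145 kPa.
σ'_f = 90.145 > σ'_p = 47.5 kPa, so the stress path crosses the preconsolidation pressure — recompression up to σ'_p, then virgin compression beyond:
S_c = H/(1+e₀)·[C_r·log₁₀(σ'_p/σ'_0) + C_c·log₁₀(σ'_f/σ'_p)]
    = 2.6/1.63 × [0.068×log₁₀(47.5/21.893) + 0.16×log₁₀(90.145/47.5)]
    = 1.5951 × [0.022874 + 0.04452] = 0.1075 m

S_c ≈ 108 mm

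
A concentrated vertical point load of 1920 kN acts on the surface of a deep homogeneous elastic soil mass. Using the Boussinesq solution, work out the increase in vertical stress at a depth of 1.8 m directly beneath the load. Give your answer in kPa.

Boussinesq vertical stress below a point load on an elastic half-space:
Δσ_z = 3P/(2πz²) · [1 + (r/z)²]^(−5/2)
r/z = 0/1.8 = 0; [1+(r/z)²]^(−5/2) = 1.
Δσ_z = 3×1920/(2π×1.8²) × 1 = 282.94 × 1 = 282.9 kPa

Δσ_z ≈ 283 kPa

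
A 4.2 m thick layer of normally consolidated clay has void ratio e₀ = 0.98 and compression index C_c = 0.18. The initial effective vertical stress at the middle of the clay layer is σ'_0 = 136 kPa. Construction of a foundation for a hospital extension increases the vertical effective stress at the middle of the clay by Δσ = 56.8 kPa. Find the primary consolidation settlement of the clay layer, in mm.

Final effective stress: σ'_f = σ'_0 + Δσ = 136 + 56.8 = 192.8 kPa.
Normally consolidated clay, so the full stress increment lies on the virgin compression line:
S_c = C_c·H/(1+e₀)·log₁₀(σ'_f/σ'_0) = 0.18×4.2/(1+0.98)×log₁₀(192.8/136)
    = 0.38182 × 0.15157 = 0.05787 m

S_c ≈ 57.9 mm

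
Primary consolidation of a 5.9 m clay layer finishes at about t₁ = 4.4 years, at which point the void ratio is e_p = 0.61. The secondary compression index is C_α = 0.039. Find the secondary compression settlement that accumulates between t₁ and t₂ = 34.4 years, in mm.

Secondary compression: S_s = C_α·H/(1+e_p)·log₁₀(t₂/t₁)
S_s = 0.039×5.9/(1+0.61)×log₁₀(34.4/4.4)
    = 0.1429 × 0.8931 = 0.1276 m

S_s ≈ 128 mm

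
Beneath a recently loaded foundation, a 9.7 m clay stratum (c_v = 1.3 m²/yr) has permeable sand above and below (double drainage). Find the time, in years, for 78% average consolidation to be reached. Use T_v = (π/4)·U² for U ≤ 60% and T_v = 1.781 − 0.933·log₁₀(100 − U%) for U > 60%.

Drainage path length: H_d = H/2 = 4.85 m (double drainage).
U > 60%: T_v = 1.781 − 0.933·log₁₀(100 − 78) = 0.52852.
t = T_v·H_d²/c_v = 0.52852×4.85²/1.3 = 9.563 years.

t ≈ 9.56 years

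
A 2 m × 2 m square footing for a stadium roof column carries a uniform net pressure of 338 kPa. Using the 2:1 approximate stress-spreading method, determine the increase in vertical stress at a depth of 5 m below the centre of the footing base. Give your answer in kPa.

Δσ_z ≈ 27.6 kPa

By the 2:1 method the load spreads at 1 horizontal : 2 vertical, so at depth z the loaded area has grown by z in each plan dimension:
Δσ = qBL/((B+z)(L+z)) = 338×2×2/((2+5)(2+5)) = 27.592 kPa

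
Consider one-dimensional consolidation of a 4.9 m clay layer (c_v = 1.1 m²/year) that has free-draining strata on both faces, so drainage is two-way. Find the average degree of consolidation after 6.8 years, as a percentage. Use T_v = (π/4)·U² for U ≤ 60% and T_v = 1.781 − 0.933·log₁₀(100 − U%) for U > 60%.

U ≈ 96.3 %

Drainage path length: H_d = H/2 = 2.45 m (double drainage).
T_v = c_v·t/H_d² = 1.1×6.8/2.45² = 1.2461.
T_v = 1.2461 corresponds to the U > 60% branch:
U = 1 − 10^((1.781 − T_v)/0.933)/100 = 0.9626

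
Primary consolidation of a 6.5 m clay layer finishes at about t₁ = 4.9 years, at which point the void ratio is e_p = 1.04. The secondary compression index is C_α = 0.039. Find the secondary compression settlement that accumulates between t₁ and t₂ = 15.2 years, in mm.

Secondary compression: S_s = C_α·H/(1+e_p)·log₁₀(t₂/t₁)
S_s = 0.039×6.5/(1+1.04)×log₁₀(15.2/4.9)
    = 0.1243 × 0.4916 = 0.06109 m

S_s ≈ 61.1 mm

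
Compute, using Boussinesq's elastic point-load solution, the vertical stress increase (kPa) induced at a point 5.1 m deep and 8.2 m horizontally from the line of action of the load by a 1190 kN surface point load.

Boussinesq vertical stress below a point load on an elastic half-space:
Δσ_z = 3P/(2πz²) · [1 + (r/z)²]^(−5/2)
r/z = 8.2/5.1 = 1.6078; [1+(r/z)²]^(−5/2) = 0.041089.
Δσ_z = 3×1190/(2π×5.1²) × 0.041089 = 21.845 × 0.041089 = 0.8976 kPa

Δσ_z ≈ 0.898 kPa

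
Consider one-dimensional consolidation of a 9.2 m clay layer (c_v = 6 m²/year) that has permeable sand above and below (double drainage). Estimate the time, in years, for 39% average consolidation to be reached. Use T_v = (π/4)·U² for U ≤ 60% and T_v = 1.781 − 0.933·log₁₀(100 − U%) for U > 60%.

Drainage path length: H_d = H/2 = 4.6 m (double drainage).
U ≤ 60%: T_v = (π/4)·U² = (π/4)×0.39² = 0.11946.
t = T_v·H_d²/c_v = 0.11946×4.6²/6 = 0.4213 years.

t ≈ 0.421 years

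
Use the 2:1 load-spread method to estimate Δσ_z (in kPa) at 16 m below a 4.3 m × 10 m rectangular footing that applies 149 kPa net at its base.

Δσ_z ≈ 12.1 kPa

By the 2:1 method the load spreads at 1 horizontal : 2 vertical, so at depth z the loaded area has grown by z in each plan dimension:
Δσ = qBL/((B+z)(L+z)) = 149×4.3×10/((4.3+16)(10+16)) = 12.139 kPa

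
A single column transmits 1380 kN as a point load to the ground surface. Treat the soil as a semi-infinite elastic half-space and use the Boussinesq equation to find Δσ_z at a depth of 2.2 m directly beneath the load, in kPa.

Δσ_z ≈ 136 kPa

Boussinesq vertical stress below a point load on an elastic half-space:
Δσ_z = 3P/(2πz²) · [1 + (r/z)²]^(−5/2)
r/z = 0/2.2 = 0; [1+(r/z)²]^(−5/2) = 1.
Δσ_z = 3×1380/(2π×2.2²) × 1 = 136.14 × 1 = 136.1 kPa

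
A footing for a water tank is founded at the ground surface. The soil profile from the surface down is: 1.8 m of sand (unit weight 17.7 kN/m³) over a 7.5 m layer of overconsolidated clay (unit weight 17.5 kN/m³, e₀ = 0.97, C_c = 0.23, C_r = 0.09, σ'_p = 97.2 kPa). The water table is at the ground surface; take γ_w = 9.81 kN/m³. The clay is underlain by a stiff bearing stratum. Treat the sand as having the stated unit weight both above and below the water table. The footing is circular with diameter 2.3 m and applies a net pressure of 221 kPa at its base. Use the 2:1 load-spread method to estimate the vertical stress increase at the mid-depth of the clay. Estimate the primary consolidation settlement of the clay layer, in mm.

Mid-depth of clay below the ground surface: z = 1.8 + 7.5/2 = 5.55 m.
Total vertical stress at mid-clay: σ_v = 17.7×1.8 + 17.5×3.75 = 97.485 kPa.
Pore pressure: u = 9.81×(5.55 − 0) = 54.446 kPa.
Initial effective stress: σ'_0 = σ_v − u = 97.485 − 54.446 = 43.039 kPa.
Stress increase at mid-clay by the 2:1 spreading method:
Δσ ≈ qD²/(D+z)² = 221×2.3²/(2.3+5.55)² = 18.972 kPa
Final effective stress: σ'_f = 43.039 + 18.972 = 62.011 kPa.
σ'_f = 62.011 ≤ σ'_p = 97.2 kPa, so the clay remains overconsolidated and only the recompression index applies:
S_c = C_r·H/(1+e₀)·log₁₀(σ'_f/σ'_0) = 0.09×7.5/1.97×log₁₀(62.011/43.039)
    = 0.34264 × 0.15861 = 0.05435 m

S_c ≈ 54.3 mm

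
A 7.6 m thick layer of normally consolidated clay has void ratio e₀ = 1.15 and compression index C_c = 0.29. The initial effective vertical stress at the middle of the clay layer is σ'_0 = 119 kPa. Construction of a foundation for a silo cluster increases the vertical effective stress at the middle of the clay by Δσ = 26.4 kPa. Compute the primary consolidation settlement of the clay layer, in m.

S_c ≈ 0.0892 m

Final effective stress: σ'_f = σ'_0 + Δσ = 119 + 26.4 = 145.4 kPa.
Normally consolidated clay, so the full stress increment lies on the virgin compression line:
S_c = C_c·H/(1+e₀)·log₁₀(σ'_f/σ'_0) = 0.29×7.6/(1+1.15)×log₁₀(145.4/119)
    = 1.0251 × 0.087017 = 0.0892 m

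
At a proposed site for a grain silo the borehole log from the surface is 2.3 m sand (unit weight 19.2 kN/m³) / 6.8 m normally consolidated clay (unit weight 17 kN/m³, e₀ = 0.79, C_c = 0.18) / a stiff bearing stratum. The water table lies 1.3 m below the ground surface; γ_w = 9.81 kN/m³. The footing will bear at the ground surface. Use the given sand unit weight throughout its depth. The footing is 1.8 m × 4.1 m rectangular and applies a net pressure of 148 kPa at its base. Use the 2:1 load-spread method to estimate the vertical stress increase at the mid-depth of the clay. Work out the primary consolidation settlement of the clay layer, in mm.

Mid-depth of clay below the ground surface: z = 2.3 + 6.8/2 = 5.7 m.
Total vertical stress at mid-clay: σ_v = 19.2×2.3 + 17×3.4 = 101.96 kPa.
Pore pressure: u = 9.81×(5.7 − 1.3) = 43.164 kPa.
Initial effective stress: σ'_0 = σ_v − u = 101.96 − 43.164 = 58.796 kPa.
Stress increase at mid-clay by the 2:1 spreading method:
Δσ = qBL/((B+z)(L+z)) = 148×1.8×4.1/((1.8+5.7)(4.1+5.7)) = 14.86 kPa
Final effective stress: σ'_f = σ'_0 + Δσ = 58.796 + 14.86 = 73.656 kPa.
Normally consolidated clay, so the full stress increment lies on the virgin compression line:
S_c = C_c·H/(1+e₀)·log₁₀(σ'_f/σ'_0) = 0.18×6.8/(1+0.79)×log₁₀(73.656/58.796)
    = 0.6838 × 0.09786 = 0.06692 m

S_c ≈ 66.9 mm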